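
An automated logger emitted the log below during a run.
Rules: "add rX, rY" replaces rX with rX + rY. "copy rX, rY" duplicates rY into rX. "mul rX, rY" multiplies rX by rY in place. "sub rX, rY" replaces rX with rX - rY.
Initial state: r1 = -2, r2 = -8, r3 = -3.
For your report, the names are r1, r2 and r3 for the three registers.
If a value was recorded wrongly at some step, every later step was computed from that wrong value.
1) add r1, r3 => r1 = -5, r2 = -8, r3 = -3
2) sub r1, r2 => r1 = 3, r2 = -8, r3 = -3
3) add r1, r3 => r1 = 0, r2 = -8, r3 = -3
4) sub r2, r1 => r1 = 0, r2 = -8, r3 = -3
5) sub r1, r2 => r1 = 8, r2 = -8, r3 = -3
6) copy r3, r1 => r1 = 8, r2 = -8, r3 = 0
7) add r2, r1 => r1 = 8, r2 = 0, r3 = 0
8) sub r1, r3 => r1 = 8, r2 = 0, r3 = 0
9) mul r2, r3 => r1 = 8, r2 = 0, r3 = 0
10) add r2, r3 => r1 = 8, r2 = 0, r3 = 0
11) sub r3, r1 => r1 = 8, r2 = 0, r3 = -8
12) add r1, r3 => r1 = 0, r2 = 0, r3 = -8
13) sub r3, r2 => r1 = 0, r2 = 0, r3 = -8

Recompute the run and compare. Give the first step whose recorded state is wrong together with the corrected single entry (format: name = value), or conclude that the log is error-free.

step 1: r1 = -2 + -3 = -5 -> in agreement
step 2: r1 = -5 - -8 = 3 -> verified
step 3: r1 = 3 + -3 = 0 -> confirmed correct
step 4: r2 = -8 - 0 = -8 -> consistent with the log
step 5: r1 = 0 - -8 = 8 -> no discrepancy
step 6: r3 = 8 -> the log disagrees here
The audit stops at step 6: the recorded entry is wrong and should be r3 = 8.

step 6, r3 = 8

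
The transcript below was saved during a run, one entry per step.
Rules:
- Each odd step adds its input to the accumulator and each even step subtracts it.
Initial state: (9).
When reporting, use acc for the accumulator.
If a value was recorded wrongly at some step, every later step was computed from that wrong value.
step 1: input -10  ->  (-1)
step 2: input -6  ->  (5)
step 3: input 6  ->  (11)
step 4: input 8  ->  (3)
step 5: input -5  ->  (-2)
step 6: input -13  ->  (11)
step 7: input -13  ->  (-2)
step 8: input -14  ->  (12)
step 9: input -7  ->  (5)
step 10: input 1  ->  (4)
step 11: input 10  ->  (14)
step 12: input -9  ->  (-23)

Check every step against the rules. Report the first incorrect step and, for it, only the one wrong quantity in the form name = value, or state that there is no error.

step 1: acc = 9 + -10 = -1 -> verified
step 2: acc = -1 - -6 = 5 -> verified
step 3: acc = 5 + 6 = 11 -> checks out
step 4: acc = 11 - 8 = 3 -> checks out
step 5: acc = 3 + -5 = -2 -> same as recorded
step 6: acc = -2 - -13 = 11 -> agrees with the transcript
step 7: acc = 11 + -13 = -2 -> exactly as logged
step 8: acc = -2 - -14 = 12 -> exactly as logged
step 9: acc = 12 + -7 = 5 -> checks out
step 10: acc = 5 - 1 = 4 -> in agreement
step 11: acc = 4 + 10 = 14 -> exactly as logged
step 12: acc = 14 - -9 = 23 -> the transcript has a different value
First incorrect step: 12; the correct value is acc = 23.

step 12, acc = 23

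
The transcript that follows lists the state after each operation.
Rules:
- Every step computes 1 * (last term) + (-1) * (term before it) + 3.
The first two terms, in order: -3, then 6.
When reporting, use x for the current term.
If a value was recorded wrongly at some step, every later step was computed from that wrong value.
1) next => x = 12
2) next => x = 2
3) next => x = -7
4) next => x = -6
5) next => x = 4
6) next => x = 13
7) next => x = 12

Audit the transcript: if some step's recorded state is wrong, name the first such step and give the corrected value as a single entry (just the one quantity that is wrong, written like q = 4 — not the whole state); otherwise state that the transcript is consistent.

step 2, x = 9

1. x = 1*(6) + (-1)*(-3) + (3) = 12 (checks out)
2. x = 1*(12) + (-1)*(6) + (3) = 9 (a discrepancy with the transcript)
That makes step 2 the first incorrect line — x = 9 is what it should show.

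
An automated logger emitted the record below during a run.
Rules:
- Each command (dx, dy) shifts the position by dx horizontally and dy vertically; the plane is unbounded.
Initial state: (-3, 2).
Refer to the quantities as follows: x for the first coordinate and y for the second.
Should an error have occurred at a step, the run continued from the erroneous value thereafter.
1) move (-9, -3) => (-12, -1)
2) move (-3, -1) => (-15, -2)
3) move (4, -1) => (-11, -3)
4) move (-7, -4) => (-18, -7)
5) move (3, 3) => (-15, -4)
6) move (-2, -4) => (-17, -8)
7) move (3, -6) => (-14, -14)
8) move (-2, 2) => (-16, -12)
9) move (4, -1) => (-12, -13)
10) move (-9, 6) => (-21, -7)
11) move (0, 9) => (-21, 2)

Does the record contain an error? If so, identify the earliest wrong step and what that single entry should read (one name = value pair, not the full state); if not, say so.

no error

1. x = -3 + (-9) = -12, y = 2 + (-3) = -1 (confirmed correct)
2. x = -12 + (-3) = -15, y = -1 + (-1) = -2 (agrees with the record)
3. x = -15 + (4) = -11, y = -2 + (-1) = -3 (agrees with the record)
4. x = -11 + (-7) = -18, y = -3 + (-4) = -7 (checks out)
5. x = -18 + (3) = -15, y = -7 + (3) = -4 (in agreement)
6. x = -15 + (-2) = -17, y = -4 + (-4) = -8 (verified)
7. x = -17 + (3) = -14, y = -8 + (-6) = -14 (agrees with the record)
8. x = -14 + (-2) = -16, y = -14 + (2) = -12 (no discrepancy)
9. x = -16 + (4) = -12, y = -12 + (-1) = -13 (confirmed correct)
10. x = -12 + (-9) = -21, y = -13 + (6) = -7 (consistent with the record)
11. x = -21 + (0) = -21, y = -7 + (9) = 2 (matches)
No step deviates from the rules.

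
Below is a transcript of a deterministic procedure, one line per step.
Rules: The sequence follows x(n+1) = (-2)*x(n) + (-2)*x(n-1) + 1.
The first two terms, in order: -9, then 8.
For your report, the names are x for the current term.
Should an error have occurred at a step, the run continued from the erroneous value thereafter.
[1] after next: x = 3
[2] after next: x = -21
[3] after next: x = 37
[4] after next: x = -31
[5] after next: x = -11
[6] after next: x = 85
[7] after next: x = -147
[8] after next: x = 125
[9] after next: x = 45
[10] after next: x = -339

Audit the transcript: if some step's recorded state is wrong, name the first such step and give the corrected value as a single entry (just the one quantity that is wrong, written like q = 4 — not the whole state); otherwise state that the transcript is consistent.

Recomputing the run from the initial state:
step 1: x = 3
step 2: x = -21
step 3: x = 37
step 4: x = -31
step 5: x = -11
step 6: x = 85
step 7: x = -147
step 8: x = 125
step 9: x = 45
step 10: x = -339
This matches the transcript at every step.

no error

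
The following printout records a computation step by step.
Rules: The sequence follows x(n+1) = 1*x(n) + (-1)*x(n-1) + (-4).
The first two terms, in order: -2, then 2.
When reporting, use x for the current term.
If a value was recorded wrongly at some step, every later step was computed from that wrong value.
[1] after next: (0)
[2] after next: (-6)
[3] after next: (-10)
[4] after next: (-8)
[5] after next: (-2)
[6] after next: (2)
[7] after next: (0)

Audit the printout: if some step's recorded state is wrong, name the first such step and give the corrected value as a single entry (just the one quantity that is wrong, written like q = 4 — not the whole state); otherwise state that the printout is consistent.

no error

Step 1: x = 1*(2) + (-1)*(-2) + (-4) = 0 — exactly as logged.
Step 2: x = 1*(0) + (-1)*(2) + (-4) = -6 — confirmed correct.
Step 3: x = 1*(-6) + (-1)*(0) + (-4) = -10 — same as recorded.
Step 4: x = 1*(-10) + (-1)*(-6) + (-4) = -8 — verified.
Step 5: x = 1*(-8) + (-1)*(-10) + (-4) = -2 — checks out.
Step 6: x = 1*(-2) + (-1)*(-8) + (-4) = 2 — consistent with the printout.
Step 7: x = 1*(2) + (-1)*(-2) + (-4) = 0 — in agreement.
Nothing is out of place; the run is error-free.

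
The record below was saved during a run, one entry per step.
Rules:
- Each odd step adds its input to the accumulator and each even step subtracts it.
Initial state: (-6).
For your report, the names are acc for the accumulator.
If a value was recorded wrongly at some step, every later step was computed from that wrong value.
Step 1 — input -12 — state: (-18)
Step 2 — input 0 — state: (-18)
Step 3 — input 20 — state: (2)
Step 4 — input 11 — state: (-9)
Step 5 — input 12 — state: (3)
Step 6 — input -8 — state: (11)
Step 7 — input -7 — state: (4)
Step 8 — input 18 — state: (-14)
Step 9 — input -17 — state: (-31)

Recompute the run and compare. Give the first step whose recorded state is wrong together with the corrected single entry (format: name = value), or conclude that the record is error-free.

no error

Recomputing the run from the initial state:
step 1: acc = -18
step 2: acc = -18
step 3: acc = 2
step 4: acc = -9
step 5: acc = 3
step 6: acc = 11
step 7: acc = 4
step 8: acc = -14
step 9: acc = -31
This matches the record at every step.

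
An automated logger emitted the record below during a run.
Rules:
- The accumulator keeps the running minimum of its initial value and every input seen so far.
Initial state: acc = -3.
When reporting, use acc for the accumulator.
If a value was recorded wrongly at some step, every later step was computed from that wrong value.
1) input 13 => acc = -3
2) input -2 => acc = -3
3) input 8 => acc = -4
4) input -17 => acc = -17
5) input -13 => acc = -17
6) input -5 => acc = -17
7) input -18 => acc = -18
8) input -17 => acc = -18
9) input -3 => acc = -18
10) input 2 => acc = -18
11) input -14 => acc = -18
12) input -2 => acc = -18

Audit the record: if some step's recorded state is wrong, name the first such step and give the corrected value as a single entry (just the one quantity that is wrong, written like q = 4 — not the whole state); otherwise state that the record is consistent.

Recomputing the run from the initial state:
step 1: acc = -3
step 2: acc = -3
step 3: acc = -3
step 4: acc = -17
step 5: acc = -17
step 6: acc = -17
step 7: acc = -18
step 8: acc = -18
step 9: acc = -18
step 10: acc = -18
step 11: acc = -18
step 12: acc = -18
The first disagreement with the record is at step 3, where the value should be acc = -3.

step 3, acc = -3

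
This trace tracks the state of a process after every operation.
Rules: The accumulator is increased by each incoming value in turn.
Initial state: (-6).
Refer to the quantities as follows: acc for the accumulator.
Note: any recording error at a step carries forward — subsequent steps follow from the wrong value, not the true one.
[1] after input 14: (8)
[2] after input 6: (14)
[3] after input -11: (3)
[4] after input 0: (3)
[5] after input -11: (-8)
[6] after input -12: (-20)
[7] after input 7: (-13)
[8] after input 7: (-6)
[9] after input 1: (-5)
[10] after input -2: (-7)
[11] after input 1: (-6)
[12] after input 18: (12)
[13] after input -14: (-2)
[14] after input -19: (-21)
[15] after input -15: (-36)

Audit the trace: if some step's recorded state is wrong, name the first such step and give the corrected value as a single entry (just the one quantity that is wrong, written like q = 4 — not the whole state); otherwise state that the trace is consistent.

Recomputing the run from the initial state:
step 1: acc = 8
step 2: acc = 14
step 3: acc = 3
step 4: acc = 3
step 5: acc = -8
step 6: acc = -20
step 7: acc = -13
step 8: acc = -6
step 9: acc = -5
step 10: acc = -7
step 11: acc = -6
step 12: acc = 12
step 13: acc = -2
step 14: acc = -21
step 15: acc = -36
This matches the trace at every step.

no error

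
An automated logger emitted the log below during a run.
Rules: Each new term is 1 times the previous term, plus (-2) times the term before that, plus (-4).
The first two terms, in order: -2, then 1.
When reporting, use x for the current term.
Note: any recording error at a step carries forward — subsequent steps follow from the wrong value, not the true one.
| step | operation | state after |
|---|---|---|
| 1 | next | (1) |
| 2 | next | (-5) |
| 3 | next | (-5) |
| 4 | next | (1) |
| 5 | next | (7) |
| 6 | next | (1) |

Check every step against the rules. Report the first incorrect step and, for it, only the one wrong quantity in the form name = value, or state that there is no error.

Recomputing the run from the initial state:
step 1: x = 1
step 2: x = -5
step 3: x = -11
step 4: x = -5
step 5: x = 13
step 6: x = 19
The first disagreement with the log is at step 3, where the value should be x = -11.

step 3, x = -11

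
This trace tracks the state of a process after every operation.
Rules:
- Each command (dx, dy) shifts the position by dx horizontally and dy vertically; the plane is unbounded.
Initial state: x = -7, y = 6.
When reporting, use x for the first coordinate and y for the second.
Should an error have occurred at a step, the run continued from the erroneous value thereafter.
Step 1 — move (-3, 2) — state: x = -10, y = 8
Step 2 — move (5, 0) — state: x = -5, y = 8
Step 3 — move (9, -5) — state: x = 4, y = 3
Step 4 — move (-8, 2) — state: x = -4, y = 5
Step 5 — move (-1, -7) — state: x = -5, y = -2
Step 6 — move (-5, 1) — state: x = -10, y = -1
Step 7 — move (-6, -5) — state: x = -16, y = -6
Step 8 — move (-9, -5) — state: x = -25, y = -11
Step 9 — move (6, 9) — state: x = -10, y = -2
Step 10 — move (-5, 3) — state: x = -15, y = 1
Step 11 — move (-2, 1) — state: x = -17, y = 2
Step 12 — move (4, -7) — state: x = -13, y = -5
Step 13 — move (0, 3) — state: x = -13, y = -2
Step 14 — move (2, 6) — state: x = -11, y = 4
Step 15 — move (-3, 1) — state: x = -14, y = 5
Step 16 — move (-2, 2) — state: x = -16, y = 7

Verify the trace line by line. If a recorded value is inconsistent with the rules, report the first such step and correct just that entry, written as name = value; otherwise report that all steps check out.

Step 1: x = -7 + (-3) = -10, y = 6 + (2) = 8 — no discrepancy.
Step 2: x = -10 + (5) = -5, y = 8 + (0) = 8 — same as recorded.
Step 3: x = -5 + (9) = 4, y = 8 + (-5) = 3 — in agreement.
Step 4: x = 4 + (-8) = -4, y = 3 + (2) = 5 — checks out.
Step 5: x = -4 + (-1) = -5, y = 5 + (-7) = -2 — agrees with the trace.
Step 6: x = -5 + (-5) = -10, y = -2 + (1) = -1 — confirmed correct.
Step 7: x = -10 + (-6) = -16, y = -1 + (-5) = -6 — checks out.
Step 8: x = -16 + (-9) = -25, y = -6 + (-5) = -11 — verified.
Step 9: x = -25 + (6) = -19, y = -11 + (9) = -2 — this is not what the trace shows.
The audit stops at step 9: the recorded entry is wrong and should be x = -19.

step 9, x = -19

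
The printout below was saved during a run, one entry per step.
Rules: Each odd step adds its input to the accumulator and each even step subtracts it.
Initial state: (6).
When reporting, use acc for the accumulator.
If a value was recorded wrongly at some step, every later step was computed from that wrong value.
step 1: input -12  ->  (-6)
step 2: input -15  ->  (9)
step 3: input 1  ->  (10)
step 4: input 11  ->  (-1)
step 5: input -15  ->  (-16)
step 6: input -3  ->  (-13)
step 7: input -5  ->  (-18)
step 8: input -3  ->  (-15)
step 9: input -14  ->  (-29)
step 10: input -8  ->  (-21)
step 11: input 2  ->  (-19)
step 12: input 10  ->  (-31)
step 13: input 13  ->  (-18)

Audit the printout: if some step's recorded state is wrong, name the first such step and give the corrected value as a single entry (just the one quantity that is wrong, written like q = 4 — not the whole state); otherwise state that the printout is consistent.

Recomputing the run from the initial state:
step 1: acc = -6
step 2: acc = 9
step 3: acc = 10
step 4: acc = -1
step 5: acc = -16
step 6: acc = -13
step 7: acc = -18
step 8: acc = -15
step 9: acc = -29
step 10: acc = -21
step 11: acc = -19
step 12: acc = -29
step 13: acc = -16
The first disagreement with the printout is at step 12, where the value should be acc = -29.

step 12, acc = -29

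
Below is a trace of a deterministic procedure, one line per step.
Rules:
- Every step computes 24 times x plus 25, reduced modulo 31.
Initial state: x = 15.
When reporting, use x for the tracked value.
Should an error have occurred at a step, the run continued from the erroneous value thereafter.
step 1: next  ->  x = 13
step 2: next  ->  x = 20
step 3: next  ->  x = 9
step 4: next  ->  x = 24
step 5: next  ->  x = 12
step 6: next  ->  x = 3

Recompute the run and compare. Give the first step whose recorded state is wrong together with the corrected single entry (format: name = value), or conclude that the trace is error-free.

step 2, x = 27

1. x = (24*15 + 25) mod 31 = 13 (agrees with the trace)
2. x = (24*13 + 25) mod 31 = 27 (the entry is off here)
That makes step 2 the first incorrect line — x = 27 is what it should show.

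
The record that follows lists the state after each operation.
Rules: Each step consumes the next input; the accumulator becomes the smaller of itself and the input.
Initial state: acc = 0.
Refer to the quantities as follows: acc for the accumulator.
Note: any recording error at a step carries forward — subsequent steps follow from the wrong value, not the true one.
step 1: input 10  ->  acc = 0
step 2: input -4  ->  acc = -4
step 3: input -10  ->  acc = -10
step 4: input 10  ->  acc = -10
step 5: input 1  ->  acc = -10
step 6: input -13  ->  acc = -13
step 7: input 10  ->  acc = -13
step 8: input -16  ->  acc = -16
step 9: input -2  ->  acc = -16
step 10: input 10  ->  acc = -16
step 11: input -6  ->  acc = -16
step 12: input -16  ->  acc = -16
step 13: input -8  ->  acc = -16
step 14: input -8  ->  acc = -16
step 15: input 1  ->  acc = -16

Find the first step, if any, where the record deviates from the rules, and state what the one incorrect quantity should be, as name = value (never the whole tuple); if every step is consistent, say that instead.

Step 1: acc = min(0, 10) = 0 — verified.
Step 2: acc = min(0, -4) = -4 — exactly as logged.
Step 3: acc = min(-4, -10) = -10 — exactly as logged.
Step 4: acc = min(-10, 10) = -10 — consistent with the record.
Step 5: acc = min(-10, 1) = -10 — same as recorded.
Step 6: acc = min(-10, -13) = -13 — in agreement.
Step 7: acc = min(-13, 10) = -13 — same as recorded.
Step 8: acc = min(-13, -16) = -16 — agrees with the record.
Step 9: acc = min(-16, -2) = -16 — in agreement.
Step 10: acc = min(-16, 10) = -16 — in agreement.
Step 11: acc = min(-16, -6) = -16 — agrees with the record.
Step 12: acc = min(-16, -16) = -16 — matches.
Step 13: acc = min(-16, -8) = -16 — checks out.
Step 14: acc = min(-16, -8) = -16 — in agreement.
Step 15: acc = min(-16, 1) = -16 — same as recorded.
The recomputation confirms every line.

no error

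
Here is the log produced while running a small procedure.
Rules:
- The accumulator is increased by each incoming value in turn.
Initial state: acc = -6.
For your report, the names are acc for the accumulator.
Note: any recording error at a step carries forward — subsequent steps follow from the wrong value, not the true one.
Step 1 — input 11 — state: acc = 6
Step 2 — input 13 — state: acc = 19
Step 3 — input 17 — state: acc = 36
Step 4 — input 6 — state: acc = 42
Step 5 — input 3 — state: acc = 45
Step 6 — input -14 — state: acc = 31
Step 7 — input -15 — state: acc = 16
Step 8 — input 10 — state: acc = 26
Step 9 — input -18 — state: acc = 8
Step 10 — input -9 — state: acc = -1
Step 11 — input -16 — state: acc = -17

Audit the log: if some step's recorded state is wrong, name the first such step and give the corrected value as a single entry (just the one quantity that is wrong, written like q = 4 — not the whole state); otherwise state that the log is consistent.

Recomputing the run from the initial state:
step 1: acc = 5
step 2: acc = 18
step 3: acc = 35
step 4: acc = 41
step 5: acc = 44
step 6: acc = 30
step 7: acc = 15
step 8: acc = 25
step 9: acc = 7
step 10: acc = -2
step 11: acc = -18
The first disagreement with the log is at step 1, where the value should be acc = 5.

step 1, acc = 5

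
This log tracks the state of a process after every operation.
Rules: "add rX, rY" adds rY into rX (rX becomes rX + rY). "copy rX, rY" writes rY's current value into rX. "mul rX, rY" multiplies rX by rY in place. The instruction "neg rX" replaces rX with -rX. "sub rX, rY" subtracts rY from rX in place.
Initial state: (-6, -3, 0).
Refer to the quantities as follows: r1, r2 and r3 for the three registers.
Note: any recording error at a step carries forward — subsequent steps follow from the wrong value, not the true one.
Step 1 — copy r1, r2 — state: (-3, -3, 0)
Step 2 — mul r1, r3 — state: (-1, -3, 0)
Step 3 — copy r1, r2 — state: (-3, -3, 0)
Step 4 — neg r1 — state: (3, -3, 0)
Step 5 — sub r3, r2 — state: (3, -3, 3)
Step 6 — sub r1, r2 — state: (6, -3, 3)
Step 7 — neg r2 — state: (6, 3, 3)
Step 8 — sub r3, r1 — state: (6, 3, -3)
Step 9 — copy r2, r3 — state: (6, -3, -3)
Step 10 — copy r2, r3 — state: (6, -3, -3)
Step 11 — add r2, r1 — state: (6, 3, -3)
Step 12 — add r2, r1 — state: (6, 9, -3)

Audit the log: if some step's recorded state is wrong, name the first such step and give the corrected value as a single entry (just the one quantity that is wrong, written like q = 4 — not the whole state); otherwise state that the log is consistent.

step 2, r1 = 0

1. r1 = -3 (checks out)
2. r1 = -3 * 0 = 0 (the entry is off here)
So the first discrepancy is step 2, where the right value is r1 = 0.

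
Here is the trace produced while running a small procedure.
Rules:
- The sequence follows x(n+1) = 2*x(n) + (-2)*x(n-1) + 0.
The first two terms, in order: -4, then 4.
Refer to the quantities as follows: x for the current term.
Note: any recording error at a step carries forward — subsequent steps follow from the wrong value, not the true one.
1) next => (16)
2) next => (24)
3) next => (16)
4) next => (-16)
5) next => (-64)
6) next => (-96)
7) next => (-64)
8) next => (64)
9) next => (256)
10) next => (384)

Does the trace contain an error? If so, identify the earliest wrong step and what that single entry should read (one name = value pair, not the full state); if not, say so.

Step 1: x = 2*(4) + (-2)*(-4) + (0) = 16 — agrees with the trace.
Step 2: x = 2*(16) + (-2)*(4) + (0) = 24 — agrees with the trace.
Step 3: x = 2*(24) + (-2)*(16) + (0) = 16 — same as recorded.
Step 4: x = 2*(16) + (-2)*(24) + (0) = -16 — agrees with the trace.
Step 5: x = 2*(-16) + (-2)*(16) + (0) = -64 — agrees with the trace.
Step 6: x = 2*(-64) + (-2)*(-16) + (0) = -96 — matches.
Step 7: x = 2*(-96) + (-2)*(-64) + (0) = -64 — verified.
Step 8: x = 2*(-64) + (-2)*(-96) + (0) = 64 — in agreement.
Step 9: x = 2*(64) + (-2)*(-64) + (0) = 256 — checks out.
Step 10: x = 2*(256) + (-2)*(64) + (0) = 384 — matches.
No step deviates from the rules.

no error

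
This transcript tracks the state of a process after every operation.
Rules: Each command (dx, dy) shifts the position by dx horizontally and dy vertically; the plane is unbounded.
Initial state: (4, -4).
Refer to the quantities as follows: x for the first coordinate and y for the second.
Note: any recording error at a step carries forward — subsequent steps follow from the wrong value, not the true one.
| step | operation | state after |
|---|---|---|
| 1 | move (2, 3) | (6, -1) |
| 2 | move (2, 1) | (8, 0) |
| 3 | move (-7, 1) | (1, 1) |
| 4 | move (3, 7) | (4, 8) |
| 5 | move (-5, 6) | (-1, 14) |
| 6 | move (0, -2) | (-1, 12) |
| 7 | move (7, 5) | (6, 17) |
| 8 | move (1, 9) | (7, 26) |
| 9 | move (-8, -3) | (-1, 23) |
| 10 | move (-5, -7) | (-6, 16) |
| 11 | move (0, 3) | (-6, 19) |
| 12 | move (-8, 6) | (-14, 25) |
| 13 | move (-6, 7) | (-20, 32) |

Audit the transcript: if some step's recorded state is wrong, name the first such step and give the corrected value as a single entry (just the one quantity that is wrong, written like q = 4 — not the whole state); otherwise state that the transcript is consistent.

1. x = 4 + (2) = 6, y = -4 + (3) = -1 (confirmed correct)
2. x = 6 + (2) = 8, y = -1 + (1) = 0 (matches)
3. x = 8 + (-7) = 1, y = 0 + (1) = 1 (consistent with the transcript)
4. x = 1 + (3) = 4, y = 1 + (7) = 8 (verified)
5. x = 4 + (-5) = -1, y = 8 + (6) = 14 (matches)
6. x = -1 + (0) = -1, y = 14 + (-2) = 12 (no discrepancy)
7. x = -1 + (7) = 6, y = 12 + (5) = 17 (consistent with the transcript)
8. x = 6 + (1) = 7, y = 17 + (9) = 26 (no discrepancy)
9. x = 7 + (-8) = -1, y = 26 + (-3) = 23 (no discrepancy)
10. x = -1 + (-5) = -6, y = 23 + (-7) = 16 (verified)
11. x = -6 + (0) = -6, y = 16 + (3) = 19 (same as recorded)
12. x = -6 + (-8) = -14, y = 19 + (6) = 25 (verified)
13. x = -14 + (-6) = -20, y = 25 + (7) = 32 (in agreement)
Nothing is out of place; the run is error-free.

no error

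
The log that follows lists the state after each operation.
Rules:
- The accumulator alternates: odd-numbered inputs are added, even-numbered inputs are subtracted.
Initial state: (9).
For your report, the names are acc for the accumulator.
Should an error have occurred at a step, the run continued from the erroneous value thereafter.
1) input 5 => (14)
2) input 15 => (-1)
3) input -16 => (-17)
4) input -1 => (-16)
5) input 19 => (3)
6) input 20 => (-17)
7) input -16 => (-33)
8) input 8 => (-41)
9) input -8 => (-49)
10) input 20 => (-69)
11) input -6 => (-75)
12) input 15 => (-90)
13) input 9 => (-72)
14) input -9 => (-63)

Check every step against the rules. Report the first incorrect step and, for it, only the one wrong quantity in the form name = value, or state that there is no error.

Step 1: acc = 9 + 5 = 14 — in agreement.
Step 2: acc = 14 - 15 = -1 — confirmed correct.
Step 3: acc = -1 + -16 = -17 — matches.
Step 4: acc = -17 - -1 = -16 — confirmed correct.
Step 5: acc = -16 + 19 = 3 — in agreement.
Step 6: acc = 3 - 20 = -17 — agrees with the log.
Step 7: acc = -17 + -16 = -33 — agrees with the log.
Step 8: acc = -33 - 8 = -41 — in agreement.
Step 9: acc = -41 + -8 = -49 — checks out.
Step 10: acc = -49 - 20 = -69 — in agreement.
Step 11: acc = -69 + -6 = -75 — agrees with the log.
Step 12: acc = -75 - 15 = -90 — agrees with the log.
Step 13: acc = -90 + 9 = -81 — first mismatch against the log.
The audit stops at step 13: the recorded entry is wrong and should be acc = -81.

step 13, acc = -81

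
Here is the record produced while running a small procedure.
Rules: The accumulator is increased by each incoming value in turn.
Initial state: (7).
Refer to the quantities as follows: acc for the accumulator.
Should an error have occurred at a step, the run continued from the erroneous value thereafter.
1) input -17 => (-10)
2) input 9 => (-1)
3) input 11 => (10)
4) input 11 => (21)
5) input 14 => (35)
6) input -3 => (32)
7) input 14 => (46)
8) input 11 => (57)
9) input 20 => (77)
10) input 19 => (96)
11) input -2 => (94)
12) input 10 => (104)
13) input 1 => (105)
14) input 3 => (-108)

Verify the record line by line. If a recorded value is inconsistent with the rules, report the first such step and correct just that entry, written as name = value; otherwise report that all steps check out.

Recomputing the run from the initial state:
step 1: acc = -10
step 2: acc = -1
step 3: acc = 10
step 4: acc = 21
step 5: acc = 35
step 6: acc = 32
step 7: acc = 46
step 8: acc = 57
step 9: acc = 77
step 10: acc = 96
step 11: acc = 94
step 12: acc = 104
step 13: acc = 105
step 14: acc = 108
The first disagreement with the record is at step 14, where the value should be acc = 108.

step 14, acc = 108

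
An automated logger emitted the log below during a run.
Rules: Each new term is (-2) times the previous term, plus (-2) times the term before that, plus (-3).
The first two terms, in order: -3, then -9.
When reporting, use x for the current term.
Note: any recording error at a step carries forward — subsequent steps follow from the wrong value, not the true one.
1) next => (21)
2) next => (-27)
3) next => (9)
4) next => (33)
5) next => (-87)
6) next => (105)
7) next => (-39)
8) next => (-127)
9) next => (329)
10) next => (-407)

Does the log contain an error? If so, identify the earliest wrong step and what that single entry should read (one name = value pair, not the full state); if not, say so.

step 8, x = -135

Step 1: x = -2*(-9) + (-2)*(-3) + (-3) = 21 — agrees with the log.
Step 2: x = -2*(21) + (-2)*(-9) + (-3) = -27 — exactly as logged.
Step 3: x = -2*(-27) + (-2)*(21) + (-3) = 9 — verified.
Step 4: x = -2*(9) + (-2)*(-27) + (-3) = 33 — no discrepancy.
Step 5: x = -2*(33) + (-2)*(9) + (-3) = -87 — matches.
Step 6: x = -2*(-87) + (-2)*(33) + (-3) = 105 — matches.
Step 7: x = -2*(105) + (-2)*(-87) + (-3) = -39 — exactly as logged.
Step 8: x = -2*(-39) + (-2)*(105) + (-3) = -135 — first mismatch against the log.
The audit stops at step 8: the recorded entry is wrong and should be x = -135.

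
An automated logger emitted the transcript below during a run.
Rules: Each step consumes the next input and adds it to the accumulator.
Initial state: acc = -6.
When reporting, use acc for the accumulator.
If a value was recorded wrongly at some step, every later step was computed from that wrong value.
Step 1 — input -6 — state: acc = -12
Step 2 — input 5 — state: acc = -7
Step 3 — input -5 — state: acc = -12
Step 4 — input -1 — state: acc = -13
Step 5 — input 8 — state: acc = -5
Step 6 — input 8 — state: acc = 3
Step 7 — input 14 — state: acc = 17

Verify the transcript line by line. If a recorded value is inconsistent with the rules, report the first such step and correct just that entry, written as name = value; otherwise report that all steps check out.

step 1: acc = -6 + -6 = -12 -> matches
step 2: acc = -12 + 5 = -7 -> checks out
step 3: acc = -7 + -5 = -12 -> confirmed correct
step 4: acc = -12 + -1 = -13 -> no discrepancy
step 5: acc = -13 + 8 = -5 -> confirmed correct
step 6: acc = -5 + 8 = 3 -> confirmed correct
step 7: acc = 3 + 14 = 17 -> consistent with the transcript
All entries verified; no error found.

no error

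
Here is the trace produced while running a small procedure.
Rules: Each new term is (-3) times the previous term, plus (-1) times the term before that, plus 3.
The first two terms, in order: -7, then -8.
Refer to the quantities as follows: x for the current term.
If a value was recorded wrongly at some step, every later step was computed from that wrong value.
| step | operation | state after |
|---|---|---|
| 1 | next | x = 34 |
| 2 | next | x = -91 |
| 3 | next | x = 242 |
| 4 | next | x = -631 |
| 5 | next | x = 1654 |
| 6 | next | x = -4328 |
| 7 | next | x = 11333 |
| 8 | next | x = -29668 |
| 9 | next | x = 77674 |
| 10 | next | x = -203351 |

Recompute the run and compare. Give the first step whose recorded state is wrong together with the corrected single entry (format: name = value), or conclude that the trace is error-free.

step 4, x = -632

step 1: x = -3*(-8) + (-1)*(-7) + (3) = 34 -> confirmed correct
step 2: x = -3*(34) + (-1)*(-8) + (3) = -91 -> same as recorded
step 3: x = -3*(-91) + (-1)*(34) + (3) = 242 -> checks out
step 4: x = -3*(242) + (-1)*(-91) + (3) = -632 -> the entry is off here
The audit stops at step 4: the recorded entry is wrong and should be x = -632.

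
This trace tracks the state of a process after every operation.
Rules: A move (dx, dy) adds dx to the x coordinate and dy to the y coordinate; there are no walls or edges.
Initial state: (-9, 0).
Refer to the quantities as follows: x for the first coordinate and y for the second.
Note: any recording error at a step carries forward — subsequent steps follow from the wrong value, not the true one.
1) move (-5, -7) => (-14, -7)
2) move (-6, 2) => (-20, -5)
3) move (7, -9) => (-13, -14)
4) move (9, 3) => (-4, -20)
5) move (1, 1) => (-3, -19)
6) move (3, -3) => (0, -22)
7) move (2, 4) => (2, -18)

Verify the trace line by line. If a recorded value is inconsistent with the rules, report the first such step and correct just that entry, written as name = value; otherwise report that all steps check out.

step 4, y = -11

1. x = -9 + (-5) = -14, y = 0 + (-7) = -7 (consistent with the trace)
2. x = -14 + (-6) = -20, y = -7 + (2) = -5 (exactly as logged)
3. x = -20 + (7) = -13, y = -5 + (-9) = -14 (consistent with the trace)
4. x = -13 + (9) = -4, y = -14 + (3) = -11 (the recorded entry deviates here)
First deviation found at step 4; the corrected entry is y = -11.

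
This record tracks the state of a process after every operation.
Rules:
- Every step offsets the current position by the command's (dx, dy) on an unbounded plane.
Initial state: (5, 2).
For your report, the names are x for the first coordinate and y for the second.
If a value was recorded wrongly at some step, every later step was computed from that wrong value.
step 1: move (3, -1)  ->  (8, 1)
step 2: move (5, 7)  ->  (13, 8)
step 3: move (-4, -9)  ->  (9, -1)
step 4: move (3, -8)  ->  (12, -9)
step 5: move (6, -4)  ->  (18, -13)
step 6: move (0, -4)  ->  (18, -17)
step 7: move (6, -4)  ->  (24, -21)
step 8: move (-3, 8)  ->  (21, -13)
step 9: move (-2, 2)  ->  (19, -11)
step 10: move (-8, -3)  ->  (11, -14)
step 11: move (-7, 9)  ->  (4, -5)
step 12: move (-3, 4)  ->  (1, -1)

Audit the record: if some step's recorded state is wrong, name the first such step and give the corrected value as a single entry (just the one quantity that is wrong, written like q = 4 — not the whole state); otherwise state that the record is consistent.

1. x = 5 + (3) = 8, y = 2 + (-1) = 1 (exactly as logged)
2. x = 8 + (5) = 13, y = 1 + (7) = 8 (in agreement)
3. x = 13 + (-4) = 9, y = 8 + (-9) = -1 (checks out)
4. x = 9 + (3) = 12, y = -1 + (-8) = -9 (in agreement)
5. x = 12 + (6) = 18, y = -9 + (-4) = -13 (checks out)
6. x = 18 + (0) = 18, y = -13 + (-4) = -17 (same as recorded)
7. x = 18 + (6) = 24, y = -17 + (-4) = -21 (same as recorded)
8. x = 24 + (-3) = 21, y = -21 + (8) = -13 (no discrepancy)
9. x = 21 + (-2) = 19, y = -13 + (2) = -11 (matches)
10. x = 19 + (-8) = 11, y = -11 + (-3) = -14 (confirmed correct)
11. x = 11 + (-7) = 4, y = -14 + (9) = -5 (same as recorded)
12. x = 4 + (-3) = 1, y = -5 + (4) = -1 (no discrepancy)
All steps check out; nothing to correct.

no error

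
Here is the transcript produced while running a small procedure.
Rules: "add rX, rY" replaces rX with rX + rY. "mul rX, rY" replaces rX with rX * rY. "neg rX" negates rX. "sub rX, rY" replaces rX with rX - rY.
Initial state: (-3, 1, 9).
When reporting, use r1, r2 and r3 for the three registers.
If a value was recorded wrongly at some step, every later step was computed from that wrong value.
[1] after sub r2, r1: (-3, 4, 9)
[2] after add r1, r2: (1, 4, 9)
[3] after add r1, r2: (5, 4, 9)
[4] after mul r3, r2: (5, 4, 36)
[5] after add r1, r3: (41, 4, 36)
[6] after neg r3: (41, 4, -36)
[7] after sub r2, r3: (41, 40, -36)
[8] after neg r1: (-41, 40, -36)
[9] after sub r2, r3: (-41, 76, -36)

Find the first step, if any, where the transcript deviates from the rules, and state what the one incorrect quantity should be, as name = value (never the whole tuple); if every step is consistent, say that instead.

1. r2 = 1 - -3 = 4 (same as recorded)
2. r1 = -3 + 4 = 1 (matches)
3. r1 = 1 + 4 = 5 (same as recorded)
4. r3 = 9 * 4 = 36 (confirmed correct)
5. r1 = 5 + 36 = 41 (checks out)
6. r3 = -(36) = -36 (same as recorded)
7. r2 = 4 - -36 = 40 (same as recorded)
8. r1 = -(41) = -41 (consistent with the transcript)
9. r2 = 40 - -36 = 76 (same as recorded)
All steps check out; nothing to correct.

no error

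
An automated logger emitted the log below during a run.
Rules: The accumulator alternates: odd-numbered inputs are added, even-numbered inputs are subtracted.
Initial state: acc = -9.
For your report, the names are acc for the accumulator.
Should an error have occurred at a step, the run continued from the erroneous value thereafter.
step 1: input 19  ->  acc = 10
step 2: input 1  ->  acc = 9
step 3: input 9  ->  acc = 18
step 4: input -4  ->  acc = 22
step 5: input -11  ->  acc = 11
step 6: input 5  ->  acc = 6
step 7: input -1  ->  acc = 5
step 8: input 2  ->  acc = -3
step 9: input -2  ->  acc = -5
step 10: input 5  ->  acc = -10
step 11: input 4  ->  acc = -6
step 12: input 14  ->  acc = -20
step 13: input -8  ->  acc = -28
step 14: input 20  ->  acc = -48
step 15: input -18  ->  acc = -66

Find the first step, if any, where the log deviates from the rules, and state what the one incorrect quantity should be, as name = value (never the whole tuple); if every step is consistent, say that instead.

Recomputing the run from the initial state:
step 1: acc = 10
step 2: acc = 9
step 3: acc = 18
step 4: acc = 22
step 5: acc = 11
step 6: acc = 6
step 7: acc = 5
step 8: acc = 3
step 9: acc = 1
step 10: acc = -4
step 11: acc = 0
step 12: acc = -14
step 13: acc = -22
step 14: acc = -42
step 15: acc = -60
The first disagreement with the log is at step 8, where the value should be acc = 3.

step 8, acc = 3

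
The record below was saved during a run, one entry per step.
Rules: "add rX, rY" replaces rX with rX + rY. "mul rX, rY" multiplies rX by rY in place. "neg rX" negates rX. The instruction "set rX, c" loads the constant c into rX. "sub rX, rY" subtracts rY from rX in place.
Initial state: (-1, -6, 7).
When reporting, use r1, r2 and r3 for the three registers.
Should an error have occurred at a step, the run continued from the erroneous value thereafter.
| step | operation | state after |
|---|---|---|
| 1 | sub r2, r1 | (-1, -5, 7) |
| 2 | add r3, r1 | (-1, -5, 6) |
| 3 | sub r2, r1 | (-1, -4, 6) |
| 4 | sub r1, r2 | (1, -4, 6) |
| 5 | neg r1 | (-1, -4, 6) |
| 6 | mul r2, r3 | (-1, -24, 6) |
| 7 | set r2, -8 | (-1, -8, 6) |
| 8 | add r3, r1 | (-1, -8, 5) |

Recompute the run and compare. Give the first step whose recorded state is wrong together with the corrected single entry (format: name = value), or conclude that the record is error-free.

1. r2 = -6 - -1 = -5 (exactly as logged)
2. r3 = 7 + -1 = 6 (same as recorded)
3. r2 = -5 - -1 = -4 (same as recorded)
4. r1 = -1 - -4 = 3 (the record has a different value)
That makes step 4 the first incorrect line — r1 = 3 is what it should show.

step 4, r1 = 3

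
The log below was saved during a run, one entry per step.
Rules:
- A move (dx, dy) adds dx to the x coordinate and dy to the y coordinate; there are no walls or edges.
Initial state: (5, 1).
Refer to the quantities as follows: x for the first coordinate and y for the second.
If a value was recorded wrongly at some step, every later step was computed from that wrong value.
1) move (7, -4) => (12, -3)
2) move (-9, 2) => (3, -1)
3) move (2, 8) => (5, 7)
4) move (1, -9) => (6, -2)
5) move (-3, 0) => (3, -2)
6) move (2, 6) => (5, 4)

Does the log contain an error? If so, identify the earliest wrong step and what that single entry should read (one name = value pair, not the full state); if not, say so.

step 1: x = 5 + (7) = 12, y = 1 + (-4) = -3 -> matches
step 2: x = 12 + (-9) = 3, y = -3 + (2) = -1 -> exactly as logged
step 3: x = 3 + (2) = 5, y = -1 + (8) = 7 -> consistent with the log
step 4: x = 5 + (1) = 6, y = 7 + (-9) = -2 -> matches
step 5: x = 6 + (-3) = 3, y = -2 + (0) = -2 -> agrees with the log
step 6: x = 3 + (2) = 5, y = -2 + (6) = 4 -> agrees with the log
The whole run recomputes cleanly — no discrepancies.

no error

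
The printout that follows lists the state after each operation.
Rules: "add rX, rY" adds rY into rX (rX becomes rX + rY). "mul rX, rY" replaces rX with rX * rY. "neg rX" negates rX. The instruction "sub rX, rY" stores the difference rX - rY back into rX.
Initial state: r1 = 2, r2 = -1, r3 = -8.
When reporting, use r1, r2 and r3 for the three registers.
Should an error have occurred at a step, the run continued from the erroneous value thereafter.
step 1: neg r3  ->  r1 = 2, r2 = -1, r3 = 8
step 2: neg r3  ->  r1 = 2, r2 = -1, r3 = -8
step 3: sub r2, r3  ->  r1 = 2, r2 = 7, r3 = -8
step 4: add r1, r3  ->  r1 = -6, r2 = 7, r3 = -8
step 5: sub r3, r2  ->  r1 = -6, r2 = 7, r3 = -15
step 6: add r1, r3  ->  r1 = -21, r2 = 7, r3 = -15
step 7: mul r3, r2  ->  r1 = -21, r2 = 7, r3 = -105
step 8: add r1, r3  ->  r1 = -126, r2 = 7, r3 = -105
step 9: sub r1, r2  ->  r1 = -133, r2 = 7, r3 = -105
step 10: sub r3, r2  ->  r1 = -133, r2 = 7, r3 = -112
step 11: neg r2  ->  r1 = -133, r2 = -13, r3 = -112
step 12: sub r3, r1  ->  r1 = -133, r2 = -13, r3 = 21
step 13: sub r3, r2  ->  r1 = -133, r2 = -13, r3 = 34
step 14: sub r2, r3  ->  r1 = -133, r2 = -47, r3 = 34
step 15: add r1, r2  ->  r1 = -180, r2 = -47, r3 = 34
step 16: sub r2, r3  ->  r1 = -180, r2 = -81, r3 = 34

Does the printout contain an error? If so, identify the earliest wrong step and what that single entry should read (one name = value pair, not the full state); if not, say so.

step 11, r2 = -7

Recomputing the run from the initial state:
step 1: r1 = 2, r2 = -1, r3 = 8
step 2: r1 = 2, r2 = -1, r3 = -8
step 3: r1 = 2, r2 = 7, r3 = -8
step 4: r1 = -6, r2 = 7, r3 = -8
step 5: r1 = -6, r2 = 7, r3 = -15
step 6: r1 = -21, r2 = 7, r3 = -15
step 7: r1 = -21, r2 = 7, r3 = -105
step 8: r1 = -126, r2 = 7, r3 = -105
step 9: r1 = -133, r2 = 7, r3 = -105
step 10: r1 = -133, r2 = 7, r3 = -112
step 11: r1 = -133, r2 = -7, r3 = -112
step 12: r1 = -133, r2 = -7, r3 = 21
step 13: r1 = -133, r2 = -7, r3 = 28
step 14: r1 = -133, r2 = -35, r3 = 28
step 15: r1 = -168, r2 = -35, r3 = 28
step 16: r1 = -168, r2 = -63, r3 = 28
The first disagreement with the printout is at step 11, where the value should be r2 = -7.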